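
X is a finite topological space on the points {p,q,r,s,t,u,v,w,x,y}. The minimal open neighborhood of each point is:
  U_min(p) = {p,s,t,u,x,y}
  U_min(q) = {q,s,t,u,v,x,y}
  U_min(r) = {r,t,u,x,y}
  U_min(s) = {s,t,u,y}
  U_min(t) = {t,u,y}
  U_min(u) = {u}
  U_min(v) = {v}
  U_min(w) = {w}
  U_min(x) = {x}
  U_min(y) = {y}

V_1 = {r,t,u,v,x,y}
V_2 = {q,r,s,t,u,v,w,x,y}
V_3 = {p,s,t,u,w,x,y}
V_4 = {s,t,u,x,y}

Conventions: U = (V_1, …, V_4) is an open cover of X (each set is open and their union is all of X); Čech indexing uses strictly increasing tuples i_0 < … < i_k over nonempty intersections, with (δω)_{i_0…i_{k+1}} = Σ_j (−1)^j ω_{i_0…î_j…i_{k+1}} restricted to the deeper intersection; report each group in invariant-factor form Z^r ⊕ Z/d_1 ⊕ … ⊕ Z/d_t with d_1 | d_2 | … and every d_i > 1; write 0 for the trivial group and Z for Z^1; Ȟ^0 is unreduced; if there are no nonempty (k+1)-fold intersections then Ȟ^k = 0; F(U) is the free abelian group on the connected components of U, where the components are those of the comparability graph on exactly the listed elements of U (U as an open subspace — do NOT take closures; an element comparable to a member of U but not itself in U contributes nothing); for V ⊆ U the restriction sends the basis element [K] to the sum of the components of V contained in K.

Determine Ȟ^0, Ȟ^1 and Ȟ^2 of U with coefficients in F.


Ȟ^0 = Z^2, Ȟ^1 = Z and Ȟ^2 = 0

nerve simplices:
  V12={r,t,u,v,x,y} V13={t,u,x,y} V14={t,u,x,y} V23={s,t,u,w,x,y} V24={s,t,u,x,y} V34={s,t,u,x,y}
  V123={t,u,x,y} V124={t,u,x,y} V134={t,u,x,y} V234={s,t,u,x,y}
  V1234={t,u,x,y}
components per intersection:
  V1: {r,t,u,x,y} {v}
  V2: {q,r,s,t,u,v,x,y} {w}
  V3: {p,s,t,u,x,y} {w}
  V4: {s,t,u,y} {x}
  V12: {r,t,u,x,y} {v}
  V13: {t,u,y} {x}
  V14: {t,u,y} {x}
  V23: {s,t,u,y} {w} {x}
  V24: {s,t,u,y} {x}
  V34: {s,t,u,y} {x}
  V123: {t,u,y} {x}
  V124: {t,u,y} {x}
  V134: {t,u,y} {x}
  V234: {s,t,u,y} {x}
  V1234: {t,u,y} {x}
C dims 8,13,8,2; δ0: rk 6, SNF 1^6; δ1: rk 6, SNF 1^6; δ2: rk 2, SNF 1^2
degree 0: 8−6−0 = 2 → Ȟ^0 ≅ Z^2
degree 1: 13−6−6 = 1 → Ȟ^1 ≅ Z
degree 2: 8−2−6 = 0 → Ȟ^2 ≅ 0


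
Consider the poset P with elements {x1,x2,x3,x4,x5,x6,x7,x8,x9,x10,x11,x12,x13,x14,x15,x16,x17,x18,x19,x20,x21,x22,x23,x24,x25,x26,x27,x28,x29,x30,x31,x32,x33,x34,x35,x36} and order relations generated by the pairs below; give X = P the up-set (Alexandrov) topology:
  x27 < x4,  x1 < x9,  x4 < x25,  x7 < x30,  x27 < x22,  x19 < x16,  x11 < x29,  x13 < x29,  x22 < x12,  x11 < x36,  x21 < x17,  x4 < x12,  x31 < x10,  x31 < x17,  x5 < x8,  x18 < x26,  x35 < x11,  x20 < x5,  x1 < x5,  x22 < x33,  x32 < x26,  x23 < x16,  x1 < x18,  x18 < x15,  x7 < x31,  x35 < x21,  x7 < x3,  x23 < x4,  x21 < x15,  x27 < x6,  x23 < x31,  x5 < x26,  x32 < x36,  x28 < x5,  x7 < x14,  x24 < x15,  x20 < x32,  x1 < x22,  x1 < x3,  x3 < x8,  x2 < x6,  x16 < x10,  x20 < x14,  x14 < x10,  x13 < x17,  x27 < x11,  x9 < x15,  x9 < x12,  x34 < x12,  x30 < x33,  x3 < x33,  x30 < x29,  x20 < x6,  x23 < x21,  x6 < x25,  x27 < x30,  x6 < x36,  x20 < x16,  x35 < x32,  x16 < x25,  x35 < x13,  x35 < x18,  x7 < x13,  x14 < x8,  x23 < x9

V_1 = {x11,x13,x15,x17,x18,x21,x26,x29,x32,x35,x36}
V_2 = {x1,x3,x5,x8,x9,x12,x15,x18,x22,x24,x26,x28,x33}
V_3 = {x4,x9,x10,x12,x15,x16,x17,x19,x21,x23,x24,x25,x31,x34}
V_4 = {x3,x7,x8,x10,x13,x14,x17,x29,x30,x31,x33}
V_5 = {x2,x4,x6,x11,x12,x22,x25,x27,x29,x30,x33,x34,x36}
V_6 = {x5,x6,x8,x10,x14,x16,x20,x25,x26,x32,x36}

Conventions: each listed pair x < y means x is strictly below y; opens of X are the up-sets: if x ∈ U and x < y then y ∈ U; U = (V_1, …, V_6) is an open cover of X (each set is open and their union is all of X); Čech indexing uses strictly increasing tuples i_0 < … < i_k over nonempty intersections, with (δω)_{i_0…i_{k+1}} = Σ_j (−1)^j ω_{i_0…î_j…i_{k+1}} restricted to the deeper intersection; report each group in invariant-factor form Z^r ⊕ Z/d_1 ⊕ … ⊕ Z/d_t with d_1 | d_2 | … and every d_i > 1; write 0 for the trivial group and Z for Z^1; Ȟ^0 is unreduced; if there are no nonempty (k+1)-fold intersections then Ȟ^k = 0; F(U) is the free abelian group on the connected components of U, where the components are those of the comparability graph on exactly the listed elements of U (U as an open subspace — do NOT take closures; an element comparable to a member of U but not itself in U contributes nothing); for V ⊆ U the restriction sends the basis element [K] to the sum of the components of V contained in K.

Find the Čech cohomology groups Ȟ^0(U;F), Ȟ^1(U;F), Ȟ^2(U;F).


Ȟ^0 = Z; Ȟ^1 = 0; Ȟ^2 = Z/2

nerve simplices:
  V12={x15,x18,x26} V13={x15,x17,x21} V14={x13,x17,x29} V15={x11,x29,x36} V16={x26,x32,x36} V23={x9,x12,x15,x24} V24={x3,x8,x33} V25={x12,x22,x33} V26={x5,x8,x26} V34={x10,x17,x31} V35={x4,x12,x25,x34} V36={x10,x16,x25} V45={x29,x30,x33} V46={x8,x10,x14} V56={x6,x25,x36}
  V123={x15} V126={x26} V134={x17} V145={x29} V156={x36} V235={x12} V245={x33} V246={x8} V346={x10} V356={x25}
components per intersection:
  V1: {x11,x13,x15,x17,x18,x21,x26,x29,x32,x35,x36}
  V2: {x1,x3,x5,x8,x9,x12,x15,x18,x22,x24,x26,x28,x33}
  V3: {x4,x9,x10,x12,x15,x16,x17,x19,x21,x23,x24,x25,x31,x34}
  V4: {x3,x7,x8,x10,x13,x14,x17,x29,x30,x31,x33}
  V5: {x2,x4,x6,x11,x12,x22,x25,x27,x29,x30,x33,x34,x36}
  V6: {x5,x6,x8,x10,x14,x16,x20,x25,x26,x32,x36}
  V12: {x15,x18,x26}
  V13: {x15,x17,x21}
  V14: {x13,x17,x29}
  V15: {x11,x29,x36}
  V16: {x26,x32,x36}
  V23: {x9,x12,x15,x24}
  V24: {x3,x8,x33}
  V25: {x12,x22,x33}
  V26: {x5,x8,x26}
  V34: {x10,x17,x31}
  V35: {x4,x12,x25,x34}
  V36: {x10,x16,x25}
  V45: {x29,x30,x33}
  V46: {x8,x10,x14}
  V56: {x6,x25,x36}
  V123: {x15}
  V126: {x26}
  V134: {x17}
  V145: {x29}
  V156: {x36}
  V235: {x12}
  V245: {x33}
  V246: {x8}
  V346: {x10}
  V356: {x25}
C dims 6,15,10; δ0: rk 5, SNF 1^5; δ1: rk 10, SNF 1^9·2
degree 0: 6−5−0 = 1 → Ȟ^0 ≅ Z
degree 1: 15−10−5 = 0 → Ȟ^1 ≅ 0
degree 2: 10−0−10 = 0 plus torsion [2] → Ȟ^2 ≅ Z/2


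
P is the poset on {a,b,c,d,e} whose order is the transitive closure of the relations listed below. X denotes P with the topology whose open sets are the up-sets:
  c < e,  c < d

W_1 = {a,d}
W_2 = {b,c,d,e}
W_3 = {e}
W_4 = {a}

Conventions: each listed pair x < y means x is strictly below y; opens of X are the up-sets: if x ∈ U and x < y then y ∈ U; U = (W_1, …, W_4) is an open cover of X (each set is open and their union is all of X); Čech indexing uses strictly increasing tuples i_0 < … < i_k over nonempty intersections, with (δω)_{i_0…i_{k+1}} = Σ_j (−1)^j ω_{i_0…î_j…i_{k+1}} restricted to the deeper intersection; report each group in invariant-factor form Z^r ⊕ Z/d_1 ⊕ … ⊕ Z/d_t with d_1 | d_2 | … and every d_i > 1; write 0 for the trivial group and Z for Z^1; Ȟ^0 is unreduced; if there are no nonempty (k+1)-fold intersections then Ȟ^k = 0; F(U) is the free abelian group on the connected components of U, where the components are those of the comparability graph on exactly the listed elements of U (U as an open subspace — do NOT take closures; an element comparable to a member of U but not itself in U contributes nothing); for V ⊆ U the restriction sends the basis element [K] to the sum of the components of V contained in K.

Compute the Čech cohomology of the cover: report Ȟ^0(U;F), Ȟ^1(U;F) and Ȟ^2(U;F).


nonempty overlaps:
  W12={d} W14={a} W23={e}
components per intersection:
  W1: {a} {d}
  W2: {b} {c,d,e}
  W3: {e}
  W4: {a}
  W12: {d}
  W14: {a}
  W23: {e}
C dims 6,3; δ0: rk 3, SNF 1^3
degree 0: 6−3−0 = 3 → Ȟ^0 ≅ Z^3
degree 1: 3−0−3 = 0 → Ȟ^1 ≅ 0
degree 2: 0−0−0 = 0 → Ȟ^2 ≅ 0

Ȟ^0(U;F) ≅ Z^3; Ȟ^1(U;F) ≅ 0; Ȟ^2(U;F) ≅ 0


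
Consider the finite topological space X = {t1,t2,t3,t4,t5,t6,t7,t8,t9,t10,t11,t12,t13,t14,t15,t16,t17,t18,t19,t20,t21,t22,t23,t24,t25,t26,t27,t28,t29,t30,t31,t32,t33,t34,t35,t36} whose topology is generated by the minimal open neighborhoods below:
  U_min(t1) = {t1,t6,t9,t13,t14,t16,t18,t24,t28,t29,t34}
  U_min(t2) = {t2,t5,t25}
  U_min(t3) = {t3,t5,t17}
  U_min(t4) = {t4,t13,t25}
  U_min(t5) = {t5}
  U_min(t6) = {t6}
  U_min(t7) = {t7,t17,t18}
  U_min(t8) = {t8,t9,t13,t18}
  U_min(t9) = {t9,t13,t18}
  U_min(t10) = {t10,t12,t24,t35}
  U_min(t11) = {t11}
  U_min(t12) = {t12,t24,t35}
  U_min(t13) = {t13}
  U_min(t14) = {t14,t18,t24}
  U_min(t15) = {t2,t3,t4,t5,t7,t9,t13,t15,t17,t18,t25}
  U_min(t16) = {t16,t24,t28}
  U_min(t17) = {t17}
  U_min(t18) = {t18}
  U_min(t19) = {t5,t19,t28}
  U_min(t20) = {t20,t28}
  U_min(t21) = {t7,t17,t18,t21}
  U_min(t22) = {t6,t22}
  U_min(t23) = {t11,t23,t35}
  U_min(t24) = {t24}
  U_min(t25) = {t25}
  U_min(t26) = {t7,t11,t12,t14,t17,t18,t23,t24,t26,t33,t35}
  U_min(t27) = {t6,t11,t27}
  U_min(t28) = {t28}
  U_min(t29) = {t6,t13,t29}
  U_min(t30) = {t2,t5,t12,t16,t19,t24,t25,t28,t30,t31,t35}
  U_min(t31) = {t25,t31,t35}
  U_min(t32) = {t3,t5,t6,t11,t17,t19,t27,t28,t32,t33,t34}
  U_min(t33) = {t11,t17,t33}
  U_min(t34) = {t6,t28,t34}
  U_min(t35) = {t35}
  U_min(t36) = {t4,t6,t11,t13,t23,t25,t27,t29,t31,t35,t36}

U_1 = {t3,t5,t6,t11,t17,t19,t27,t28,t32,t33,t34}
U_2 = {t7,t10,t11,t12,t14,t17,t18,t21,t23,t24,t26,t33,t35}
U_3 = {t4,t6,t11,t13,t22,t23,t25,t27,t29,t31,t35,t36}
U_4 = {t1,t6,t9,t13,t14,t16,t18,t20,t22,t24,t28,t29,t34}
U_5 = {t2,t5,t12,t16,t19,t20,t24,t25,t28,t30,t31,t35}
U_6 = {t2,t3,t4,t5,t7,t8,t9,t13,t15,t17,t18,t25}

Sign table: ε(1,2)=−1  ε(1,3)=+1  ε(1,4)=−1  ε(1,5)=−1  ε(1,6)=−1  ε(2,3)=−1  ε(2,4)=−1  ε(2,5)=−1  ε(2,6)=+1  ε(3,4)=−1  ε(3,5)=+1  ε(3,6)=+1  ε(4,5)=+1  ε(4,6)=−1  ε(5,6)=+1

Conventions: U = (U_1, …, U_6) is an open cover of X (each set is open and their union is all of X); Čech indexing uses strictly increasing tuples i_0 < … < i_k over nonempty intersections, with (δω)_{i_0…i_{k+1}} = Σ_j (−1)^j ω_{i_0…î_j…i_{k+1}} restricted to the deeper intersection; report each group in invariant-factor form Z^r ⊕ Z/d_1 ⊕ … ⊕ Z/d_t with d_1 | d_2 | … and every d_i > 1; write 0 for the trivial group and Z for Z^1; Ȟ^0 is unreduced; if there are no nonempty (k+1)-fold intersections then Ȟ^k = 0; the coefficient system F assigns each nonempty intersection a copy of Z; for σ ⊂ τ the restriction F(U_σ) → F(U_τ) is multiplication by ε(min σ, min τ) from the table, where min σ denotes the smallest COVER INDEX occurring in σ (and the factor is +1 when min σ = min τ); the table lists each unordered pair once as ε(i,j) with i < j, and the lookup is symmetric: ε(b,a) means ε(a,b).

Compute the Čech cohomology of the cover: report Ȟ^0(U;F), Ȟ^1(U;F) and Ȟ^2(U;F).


nonempty intersections:
  U12={t11,t17,t33} U13={t6,t11,t27} U14={t6,t28,t34} U15={t5,t19,t28} U16={t3,t5,t17} U23={t11,t23,t35} U24={t14,t18,t24} U25={t12,t24,t35} U26={t7,t17,t18} U34={t6,t13,t22,t29} U35={t25,t31,t35} U36={t4,t13,t25} U45={t16,t20,t24,t28} U46={t9,t13,t18} U56={t2,t5,t25}
  U123={t11} U126={t17} U134={t6} U145={t28} U156={t5} U235={t35} U245={t24} U246={t18} U346={t13} U356={t25}
C dims 6,15,10; δ0: rk 6, SNF 1^5·2; δ1: rk 9, SNF 1^9
Ȟ^0: (6−6)−0=0 ⇒ 0
Ȟ^1: (15−9)−6=0 plus torsion [2] ⇒ Z/2
Ȟ^2: (10−0)−9=1 ⇒ Z

Ȟ^0 ≅ 0; Ȟ^1 ≅ Z/2; Ȟ^2 ≅ Z


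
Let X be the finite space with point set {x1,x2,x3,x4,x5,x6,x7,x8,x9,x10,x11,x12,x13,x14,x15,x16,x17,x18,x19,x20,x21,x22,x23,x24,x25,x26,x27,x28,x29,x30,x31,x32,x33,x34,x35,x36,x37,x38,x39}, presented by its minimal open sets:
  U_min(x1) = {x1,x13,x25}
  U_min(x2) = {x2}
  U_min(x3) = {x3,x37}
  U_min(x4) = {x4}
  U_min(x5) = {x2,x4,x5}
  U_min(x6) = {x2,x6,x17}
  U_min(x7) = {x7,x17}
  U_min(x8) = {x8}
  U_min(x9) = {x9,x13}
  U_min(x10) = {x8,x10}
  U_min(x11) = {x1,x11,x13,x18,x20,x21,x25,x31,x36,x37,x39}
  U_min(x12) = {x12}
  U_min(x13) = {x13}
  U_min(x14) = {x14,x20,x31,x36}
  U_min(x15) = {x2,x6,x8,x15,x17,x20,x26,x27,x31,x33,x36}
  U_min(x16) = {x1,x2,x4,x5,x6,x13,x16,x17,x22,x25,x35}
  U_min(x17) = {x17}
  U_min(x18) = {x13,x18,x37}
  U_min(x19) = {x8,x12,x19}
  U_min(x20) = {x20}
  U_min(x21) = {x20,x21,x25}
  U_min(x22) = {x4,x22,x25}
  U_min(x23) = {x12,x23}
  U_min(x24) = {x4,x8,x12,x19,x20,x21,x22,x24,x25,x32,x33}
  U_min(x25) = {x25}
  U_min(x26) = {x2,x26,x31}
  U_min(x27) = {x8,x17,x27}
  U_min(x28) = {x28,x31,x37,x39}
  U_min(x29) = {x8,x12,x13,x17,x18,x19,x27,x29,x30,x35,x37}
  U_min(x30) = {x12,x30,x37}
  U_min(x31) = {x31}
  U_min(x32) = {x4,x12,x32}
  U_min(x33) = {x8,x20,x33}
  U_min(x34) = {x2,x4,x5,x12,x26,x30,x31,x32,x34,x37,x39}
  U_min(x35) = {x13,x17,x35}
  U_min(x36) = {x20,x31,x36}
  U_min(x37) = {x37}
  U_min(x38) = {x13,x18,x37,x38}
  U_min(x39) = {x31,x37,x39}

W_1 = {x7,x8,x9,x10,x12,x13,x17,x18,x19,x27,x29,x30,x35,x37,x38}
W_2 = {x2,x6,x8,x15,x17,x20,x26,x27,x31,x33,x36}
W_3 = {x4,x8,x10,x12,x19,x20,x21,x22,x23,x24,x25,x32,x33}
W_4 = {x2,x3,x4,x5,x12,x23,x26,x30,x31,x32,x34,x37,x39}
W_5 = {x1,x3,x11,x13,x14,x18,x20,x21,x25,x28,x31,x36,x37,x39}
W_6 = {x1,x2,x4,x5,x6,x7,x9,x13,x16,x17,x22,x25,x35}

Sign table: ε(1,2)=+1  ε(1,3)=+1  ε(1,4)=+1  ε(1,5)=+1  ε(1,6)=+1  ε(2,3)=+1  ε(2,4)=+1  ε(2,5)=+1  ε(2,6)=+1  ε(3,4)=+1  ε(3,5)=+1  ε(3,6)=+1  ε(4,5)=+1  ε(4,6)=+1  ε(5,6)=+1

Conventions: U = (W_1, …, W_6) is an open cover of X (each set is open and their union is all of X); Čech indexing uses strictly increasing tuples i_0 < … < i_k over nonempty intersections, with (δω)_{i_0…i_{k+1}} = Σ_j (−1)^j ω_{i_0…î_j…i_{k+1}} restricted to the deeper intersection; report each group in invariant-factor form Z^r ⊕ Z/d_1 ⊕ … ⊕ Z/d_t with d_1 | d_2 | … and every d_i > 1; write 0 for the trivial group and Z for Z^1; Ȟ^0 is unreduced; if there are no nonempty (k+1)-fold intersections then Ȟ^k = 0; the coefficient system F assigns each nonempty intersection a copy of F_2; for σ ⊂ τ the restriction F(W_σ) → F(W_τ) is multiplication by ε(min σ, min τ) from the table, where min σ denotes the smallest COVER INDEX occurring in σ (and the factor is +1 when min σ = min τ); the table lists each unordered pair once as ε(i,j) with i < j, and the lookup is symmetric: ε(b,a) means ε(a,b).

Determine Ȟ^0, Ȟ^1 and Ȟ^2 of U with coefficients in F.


nonempty overlaps:
  W12={x8,x17,x27} W13={x8,x10,x12,x19} W14={x12,x30,x37} W15={x13,x18,x37} W16={x7,x9,x13,x17,x35} W23={x8,x20,x33} W24={x2,x26,x31} W25={x20,x31,x36} W26={x2,x6,x17} W34={x4,x12,x23,x32} W35={x20,x21,x25} W36={x4,x22,x25} W45={x3,x31,x37,x39} W46={x2,x4,x5} W56={x1,x13,x25}
  W123={x8} W126={x17} W134={x12} W145={x37} W156={x13} W235={x20} W245={x31} W246={x2} W346={x4} W356={x25}
C dims 6,15,10; δ0: rk_F2 5; δ1: rk_F2 9
degree 0: 6−5−0 = 1 → Ȟ^0 ≅ Z/2
degree 1: 15−9−5 = 1 → Ȟ^1 ≅ Z/2
degree 2: 10−0−9 = 1 → Ȟ^2 ≅ Z/2

Ȟ^0 ≅ Z/2,  Ȟ^1 ≅ Z/2,  Ȟ^2 ≅ Z/2


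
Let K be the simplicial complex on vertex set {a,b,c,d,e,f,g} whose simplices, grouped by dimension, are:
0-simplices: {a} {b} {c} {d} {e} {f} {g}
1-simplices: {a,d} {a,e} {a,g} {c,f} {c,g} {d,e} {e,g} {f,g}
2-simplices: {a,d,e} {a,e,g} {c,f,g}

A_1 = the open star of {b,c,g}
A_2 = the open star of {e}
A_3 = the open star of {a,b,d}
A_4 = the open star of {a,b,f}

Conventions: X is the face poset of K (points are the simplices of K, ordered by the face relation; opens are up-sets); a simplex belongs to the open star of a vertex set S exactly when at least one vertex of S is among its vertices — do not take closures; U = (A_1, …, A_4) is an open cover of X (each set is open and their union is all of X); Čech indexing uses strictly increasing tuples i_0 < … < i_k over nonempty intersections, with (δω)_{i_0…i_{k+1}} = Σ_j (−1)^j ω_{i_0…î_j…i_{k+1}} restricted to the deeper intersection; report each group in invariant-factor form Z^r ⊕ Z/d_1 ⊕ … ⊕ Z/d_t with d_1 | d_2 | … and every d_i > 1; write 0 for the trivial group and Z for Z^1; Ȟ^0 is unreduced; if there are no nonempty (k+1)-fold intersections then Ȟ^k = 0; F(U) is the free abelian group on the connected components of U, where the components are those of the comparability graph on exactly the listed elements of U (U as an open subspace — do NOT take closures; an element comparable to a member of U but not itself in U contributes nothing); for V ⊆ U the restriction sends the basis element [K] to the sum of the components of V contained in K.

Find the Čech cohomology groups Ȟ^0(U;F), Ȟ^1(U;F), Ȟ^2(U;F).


nonempty overlaps:
  A1={{b},{c},{g},{a,g},{c,f},{c,g},{e,g},{f,g},{a,e,g},{c,f,g}} A2={{e},{a,e},{d,e},{e,g},{a,d,e},{a,e,g}} A3={{a},{b},{d},{a,d},{a,e},{a,g},{d,e},{a,d,e},{a,e,g}} A4={{a},{b},{f},{a,d},{a,e},{a,g},{c,f},{f,g},{a,d,e},{a,e,g},{c,f,g}}
  A12={{e,g},{a,e,g}} A13={{b},{a,g},{a,e,g}} A14={{b},{a,g},{c,f},{f,g},{a,e,g},{c,f,g}} A23={{a,e},{d,e},{a,d,e},{a,e,g}} A24={{a,e},{a,d,e},{a,e,g}} A34={{a},{b},{a,d},{a,e},{a,g},{a,d,e},{a,e,g}}
  A123={{a,e,g}} A124={{a,e,g}} A134={{b},{a,g},{a,e,g}} A234={{a,e},{a,d,e},{a,e,g}}
  A1234={{a,e,g}}
components per intersection:
  A1: {{b}} {{c},{g},{a,g},{c,f},{c,g},{e,g},{f,g},{a,e,g},{c,f,g}}
  A2: {{e},{a,e},{d,e},{e,g},{a,d,e},{a,e,g}}
  A3: {{a},{d},{a,d},{a,e},{a,g},{d,e},{a,d,e},{a,e,g}} {{b}}
  A4: {{a},{a,d},{a,e},{a,g},{a,d,e},{a,e,g}} {{b}} {{f},{c,f},{f,g},{c,f,g}}
  A12: {{e,g},{a,e,g}}
  A13: {{b}} {{a,g},{a,e,g}}
  A14: {{b}} {{a,g},{a,e,g}} {{c,f},{f,g},{c,f,g}}
  A23: {{a,e},{d,e},{a,d,e},{a,e,g}}
  A24: {{a,e},{a,d,e},{a,e,g}}
  A34: {{a},{a,d},{a,e},{a,g},{a,d,e},{a,e,g}} {{b}}
  A123: {{a,e,g}}
  A124: {{a,e,g}}
  A134: {{b}} {{a,g},{a,e,g}}
  A234: {{a,e},{a,d,e},{a,e,g}}
  A1234: {{a,e,g}}
C dims 8,10,5,1; δ0: rk 6, SNF 1^6; δ1: rk 4, SNF 1^4; δ2: rk 1, SNF 1^1
degree 0: 8−6−0 = 2 → Ȟ^0 ≅ Z^2
degree 1: 10−4−6 = 0 → Ȟ^1 ≅ 0
degree 2: 5−1−4 = 0 → Ȟ^2 ≅ 0

Ȟ^0 = Z^2; Ȟ^1 = 0; Ȟ^2 = 0


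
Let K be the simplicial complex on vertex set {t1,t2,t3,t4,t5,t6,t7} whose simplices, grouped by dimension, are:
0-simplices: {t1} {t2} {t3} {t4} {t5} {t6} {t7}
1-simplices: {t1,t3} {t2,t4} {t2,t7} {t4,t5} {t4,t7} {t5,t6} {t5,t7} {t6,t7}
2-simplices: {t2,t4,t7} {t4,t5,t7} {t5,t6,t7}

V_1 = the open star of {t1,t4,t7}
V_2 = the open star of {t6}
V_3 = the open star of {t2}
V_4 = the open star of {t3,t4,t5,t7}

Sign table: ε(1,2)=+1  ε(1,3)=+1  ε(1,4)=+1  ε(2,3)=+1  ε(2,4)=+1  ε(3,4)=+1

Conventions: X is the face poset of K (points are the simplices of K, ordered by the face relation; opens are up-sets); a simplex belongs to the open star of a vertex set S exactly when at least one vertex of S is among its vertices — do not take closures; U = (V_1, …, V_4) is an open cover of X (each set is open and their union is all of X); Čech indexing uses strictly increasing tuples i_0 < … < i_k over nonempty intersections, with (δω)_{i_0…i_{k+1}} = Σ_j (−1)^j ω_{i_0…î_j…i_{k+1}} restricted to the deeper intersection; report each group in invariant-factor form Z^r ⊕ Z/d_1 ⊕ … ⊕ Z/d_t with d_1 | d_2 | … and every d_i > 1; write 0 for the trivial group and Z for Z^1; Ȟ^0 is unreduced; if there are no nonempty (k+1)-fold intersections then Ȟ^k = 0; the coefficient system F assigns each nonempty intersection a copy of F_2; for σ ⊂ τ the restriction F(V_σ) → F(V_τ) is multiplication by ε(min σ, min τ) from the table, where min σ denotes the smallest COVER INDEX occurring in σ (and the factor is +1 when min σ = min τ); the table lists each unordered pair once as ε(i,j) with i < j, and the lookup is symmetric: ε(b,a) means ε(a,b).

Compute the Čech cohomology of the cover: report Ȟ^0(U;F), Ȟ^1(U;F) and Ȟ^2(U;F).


nerve of the cover:
  V1={{t1},{t4},{t7},{t1,t3},{t2,t4},{t2,t7},{t4,t5},{t4,t7},{t5,t7},{t6,t7},{t2,t4,t7},{t4,t5,t7},{t5,t6,t7}} V2={{t6},{t5,t6},{t6,t7},{t5,t6,t7}} V3={{t2},{t2,t4},{t2,t7},{t2,t4,t7}} V4={{t3},{t4},{t5},{t7},{t1,t3},{t2,t4},{t2,t7},{t4,t5},{t4,t7},{t5,t6},{t5,t7},{t6,t7},{t2,t4,t7},{t4,t5,t7},{t5,t6,t7}}
  V12={{t6,t7},{t5,t6,t7}} V13={{t2,t4},{t2,t7},{t2,t4,t7}} V14={{t4},{t7},{t1,t3},{t2,t4},{t2,t7},{t4,t5},{t4,t7},{t5,t7},{t6,t7},{t2,t4,t7},{t4,t5,t7},{t5,t6,t7}} V24={{t5,t6},{t6,t7},{t5,t6,t7}} V34={{t2,t4},{t2,t7},{t2,t4,t7}}
  V124={{t6,t7},{t5,t6,t7}} V134={{t2,t4},{t2,t7},{t2,t4,t7}}
C dims 4,5,2; δ0: rk_F2 3; δ1: rk_F2 2
Ȟ^0 = (4 − 3) − 0 = 1, so Ȟ^0 ≅ Z/2
Ȟ^1 = (5 − 2) − 3 = 0, so Ȟ^1 ≅ 0
Ȟ^2 = (2 − 0) − 2 = 0, so Ȟ^2 ≅ 0

Ȟ^0 = Z/2, Ȟ^1 = 0, Ȟ^2 = 0


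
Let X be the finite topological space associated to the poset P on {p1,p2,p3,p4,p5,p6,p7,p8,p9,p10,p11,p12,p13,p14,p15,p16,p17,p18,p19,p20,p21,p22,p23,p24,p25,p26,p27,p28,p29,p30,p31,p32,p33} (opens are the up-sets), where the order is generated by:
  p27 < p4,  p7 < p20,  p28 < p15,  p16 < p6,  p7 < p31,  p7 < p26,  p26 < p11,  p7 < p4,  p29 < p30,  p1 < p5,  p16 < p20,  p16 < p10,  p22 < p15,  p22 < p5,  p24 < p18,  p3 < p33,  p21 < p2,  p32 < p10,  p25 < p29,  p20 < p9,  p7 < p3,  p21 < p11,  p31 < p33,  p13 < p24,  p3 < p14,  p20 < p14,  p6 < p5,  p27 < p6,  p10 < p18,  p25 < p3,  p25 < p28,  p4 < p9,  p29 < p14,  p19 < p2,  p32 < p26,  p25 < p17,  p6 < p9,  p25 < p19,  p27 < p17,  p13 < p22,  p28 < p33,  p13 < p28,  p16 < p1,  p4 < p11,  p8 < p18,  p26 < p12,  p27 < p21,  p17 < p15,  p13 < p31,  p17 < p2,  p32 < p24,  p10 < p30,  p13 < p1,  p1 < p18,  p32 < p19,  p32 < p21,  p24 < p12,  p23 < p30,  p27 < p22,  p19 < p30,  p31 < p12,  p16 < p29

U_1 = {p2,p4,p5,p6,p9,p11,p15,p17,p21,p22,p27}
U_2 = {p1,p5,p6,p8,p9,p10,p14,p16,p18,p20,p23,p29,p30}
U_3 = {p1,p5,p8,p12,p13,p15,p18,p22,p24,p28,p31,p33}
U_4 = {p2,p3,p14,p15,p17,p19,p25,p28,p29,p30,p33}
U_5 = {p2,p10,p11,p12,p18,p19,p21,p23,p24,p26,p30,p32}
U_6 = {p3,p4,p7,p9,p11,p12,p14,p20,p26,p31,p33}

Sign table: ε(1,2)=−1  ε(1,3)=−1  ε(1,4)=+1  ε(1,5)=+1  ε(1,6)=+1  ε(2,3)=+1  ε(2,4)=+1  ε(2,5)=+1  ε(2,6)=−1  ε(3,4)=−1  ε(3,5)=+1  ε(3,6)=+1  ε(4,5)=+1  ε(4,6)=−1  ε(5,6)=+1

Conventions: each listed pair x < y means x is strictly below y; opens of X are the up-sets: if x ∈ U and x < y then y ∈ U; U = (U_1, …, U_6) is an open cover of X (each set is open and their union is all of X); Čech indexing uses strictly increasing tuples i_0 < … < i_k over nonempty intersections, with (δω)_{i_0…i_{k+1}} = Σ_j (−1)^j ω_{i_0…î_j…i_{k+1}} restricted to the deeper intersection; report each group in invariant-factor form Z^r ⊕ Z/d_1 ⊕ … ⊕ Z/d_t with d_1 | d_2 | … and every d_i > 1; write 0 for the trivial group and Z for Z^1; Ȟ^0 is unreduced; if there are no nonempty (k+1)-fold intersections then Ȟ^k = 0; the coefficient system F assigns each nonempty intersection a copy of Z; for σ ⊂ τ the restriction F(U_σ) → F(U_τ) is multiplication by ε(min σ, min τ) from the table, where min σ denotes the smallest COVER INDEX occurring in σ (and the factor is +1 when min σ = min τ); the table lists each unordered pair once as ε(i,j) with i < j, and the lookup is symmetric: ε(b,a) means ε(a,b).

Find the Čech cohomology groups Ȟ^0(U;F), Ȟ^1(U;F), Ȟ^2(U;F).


Ȟ^0 ≅ 0, Ȟ^1 ≅ Z/2, Ȟ^2 ≅ Z

cover nerve:
  U12={p5,p6,p9} U13={p5,p15,p22} U14={p2,p15,p17} U15={p2,p11,p21} U16={p4,p9,p11} U23={p1,p5,p8,p18} U24={p14,p29,p30} U25={p10,p18,p23,p30} U26={p9,p14,p20} U34={p15,p28,p33} U35={p12,p18,p24} U36={p12,p31,p33} U45={p2,p19,p30} U46={p3,p14,p33} U56={p11,p12,p26}
  U123={p5} U126={p9} U134={p15} U145={p2} U156={p11} U235={p18} U245={p30} U246={p14} U346={p33} U356={p12}
C dims 6,15,10; δ0: rk 6, SNF 1^5·2; δ1: rk 9, SNF 1^9
Ȟ^0: (6−6)−0=0 ⇒ 0
Ȟ^1: (15−9)−6=0 plus torsion [2] ⇒ Z/2
Ȟ^2: (10−0)−9=1 ⇒ Z


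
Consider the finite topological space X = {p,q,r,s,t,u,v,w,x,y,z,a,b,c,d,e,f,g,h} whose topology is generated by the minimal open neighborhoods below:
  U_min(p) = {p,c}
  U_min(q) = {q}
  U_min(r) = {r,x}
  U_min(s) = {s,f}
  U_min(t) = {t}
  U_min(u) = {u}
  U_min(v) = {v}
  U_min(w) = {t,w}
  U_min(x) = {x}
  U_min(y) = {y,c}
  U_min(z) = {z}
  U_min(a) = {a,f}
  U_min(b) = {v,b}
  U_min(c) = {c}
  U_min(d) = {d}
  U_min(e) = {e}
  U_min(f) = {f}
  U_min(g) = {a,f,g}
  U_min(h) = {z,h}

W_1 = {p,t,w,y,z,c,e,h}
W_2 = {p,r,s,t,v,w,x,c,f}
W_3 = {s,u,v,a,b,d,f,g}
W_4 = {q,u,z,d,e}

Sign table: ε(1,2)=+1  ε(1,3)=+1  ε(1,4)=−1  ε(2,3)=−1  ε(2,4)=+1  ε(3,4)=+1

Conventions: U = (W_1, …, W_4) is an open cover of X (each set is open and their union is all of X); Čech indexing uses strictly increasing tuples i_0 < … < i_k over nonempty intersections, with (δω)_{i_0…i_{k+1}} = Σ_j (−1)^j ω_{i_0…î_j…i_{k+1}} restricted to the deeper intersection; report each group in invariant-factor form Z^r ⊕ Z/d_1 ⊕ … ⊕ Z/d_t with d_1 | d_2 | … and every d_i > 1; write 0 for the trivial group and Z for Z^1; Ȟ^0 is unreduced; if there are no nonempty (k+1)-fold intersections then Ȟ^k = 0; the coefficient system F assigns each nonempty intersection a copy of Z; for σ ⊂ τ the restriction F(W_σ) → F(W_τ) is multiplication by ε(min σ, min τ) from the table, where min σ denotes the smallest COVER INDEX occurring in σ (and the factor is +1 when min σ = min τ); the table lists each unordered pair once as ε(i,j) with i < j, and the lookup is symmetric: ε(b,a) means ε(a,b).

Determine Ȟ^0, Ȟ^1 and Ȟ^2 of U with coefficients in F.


cover nerve:
  W12={p,t,w,c} W14={z,e} W23={s,v,f} W34={u,d}
C dims 4,4; δ0: rk 3, SNF 1^3
Ȟ^0: (4−3)−0=1 ⇒ Z
Ȟ^1: (4−0)−3=1 ⇒ Z
Ȟ^2: (0−0)−0=0 ⇒ 0

Ȟ^0 ≅ Z, Ȟ^1 ≅ Z, Ȟ^2 ≅ 0


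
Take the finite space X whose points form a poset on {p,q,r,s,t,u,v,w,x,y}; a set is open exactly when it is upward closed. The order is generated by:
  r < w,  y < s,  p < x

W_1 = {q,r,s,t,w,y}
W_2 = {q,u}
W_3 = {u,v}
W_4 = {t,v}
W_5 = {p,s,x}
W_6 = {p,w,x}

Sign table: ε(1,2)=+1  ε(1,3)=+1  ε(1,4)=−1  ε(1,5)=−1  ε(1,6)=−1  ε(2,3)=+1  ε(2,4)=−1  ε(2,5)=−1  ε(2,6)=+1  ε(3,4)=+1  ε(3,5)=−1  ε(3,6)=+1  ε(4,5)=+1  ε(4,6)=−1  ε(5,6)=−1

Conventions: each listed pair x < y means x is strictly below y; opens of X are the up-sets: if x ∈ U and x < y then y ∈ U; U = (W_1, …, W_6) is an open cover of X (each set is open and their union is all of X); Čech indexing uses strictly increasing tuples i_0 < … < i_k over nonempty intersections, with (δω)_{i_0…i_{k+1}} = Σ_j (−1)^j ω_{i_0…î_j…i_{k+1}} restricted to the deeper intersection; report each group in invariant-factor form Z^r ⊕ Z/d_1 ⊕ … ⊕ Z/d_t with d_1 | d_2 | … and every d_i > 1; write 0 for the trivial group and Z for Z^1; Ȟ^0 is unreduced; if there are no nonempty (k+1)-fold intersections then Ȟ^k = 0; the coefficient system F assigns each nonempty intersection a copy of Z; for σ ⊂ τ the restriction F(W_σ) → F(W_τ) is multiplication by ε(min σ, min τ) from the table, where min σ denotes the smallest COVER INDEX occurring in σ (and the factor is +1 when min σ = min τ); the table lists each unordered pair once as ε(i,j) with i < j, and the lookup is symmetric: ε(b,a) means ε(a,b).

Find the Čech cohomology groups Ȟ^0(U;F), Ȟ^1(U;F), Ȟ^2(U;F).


Ȟ^0 = 0; Ȟ^1 = Z ⊕ Z/2; Ȟ^2 = 0

nonempty intersections:
  W12={q} W14={t} W15={s} W16={w} W23={u} W34={v} W56={p,x}
C dims 6,7; δ0: rk 6, SNF 1^5·2
Ȟ^0: (6−6)−0=0 ⇒ 0
Ȟ^1: (7−0)−6=1 plus torsion [2] ⇒ Z ⊕ Z/2
Ȟ^2: (0−0)−0=0 ⇒ 0


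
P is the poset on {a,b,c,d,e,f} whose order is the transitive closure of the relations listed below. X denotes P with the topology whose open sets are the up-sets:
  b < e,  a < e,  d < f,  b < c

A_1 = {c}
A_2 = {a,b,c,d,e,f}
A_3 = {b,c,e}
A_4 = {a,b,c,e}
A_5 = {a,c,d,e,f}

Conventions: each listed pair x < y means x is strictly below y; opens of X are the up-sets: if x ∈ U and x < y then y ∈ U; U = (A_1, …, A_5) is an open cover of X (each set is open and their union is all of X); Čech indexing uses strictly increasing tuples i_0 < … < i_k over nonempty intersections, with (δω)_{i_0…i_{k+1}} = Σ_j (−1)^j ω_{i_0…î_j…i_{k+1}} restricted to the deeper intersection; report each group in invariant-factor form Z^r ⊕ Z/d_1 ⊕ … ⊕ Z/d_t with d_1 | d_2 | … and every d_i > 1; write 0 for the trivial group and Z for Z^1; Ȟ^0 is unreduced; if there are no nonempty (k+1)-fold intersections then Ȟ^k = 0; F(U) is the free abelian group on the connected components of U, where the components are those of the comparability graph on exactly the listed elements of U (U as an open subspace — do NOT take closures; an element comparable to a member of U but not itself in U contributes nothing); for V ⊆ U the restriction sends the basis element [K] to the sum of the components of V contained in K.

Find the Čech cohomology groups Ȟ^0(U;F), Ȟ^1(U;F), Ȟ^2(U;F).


intersection data:
  A12={c} A13={c} A14={c} A15={c} A23={b,c,e} A24={a,b,c,e} A25={a,c,d,e,f} A34={b,c,e} A35={c,e} A45={a,c,e}
  A123={c} A124={c} A125={c} A134={c} A135={c} A145={c} A234={b,c,e} A235={c,e} A245={a,c,e} A345={c,e}
  A1234={c} A1235={c} A1245={c} A1345={c} A2345={c,e}
  A12345={c}
components per intersection:
  A1: {c}
  A2: {a,b,c,e} {d,f}
  A3: {b,c,e}
  A4: {a,b,c,e}
  A5: {a,e} {c} {d,f}
  A12: {c}
  A13: {c}
  A14: {c}
  A15: {c}
  A23: {b,c,e}
  A24: {a,b,c,e}
  A25: {a,e} {c} {d,f}
  A34: {b,c,e}
  A35: {c} {e}
  A45: {a,e} {c}
  A123: {c}
  A124: {c}
  A125: {c}
  A134: {c}
  A135: {c}
  A145: {c}
  A234: {b,c,e}
  A235: {c} {e}
  A245: {a,e} {c}
  A345: {c} {e}
  A1234: {c}
  A1235: {c}
  A1245: {c}
  A1345: {c}
  A2345: {c} {e}
  A12345: {c}
C dims 8,14,13,6; δ0: rk 6, SNF 1^6; δ1: rk 8, SNF 1^8; δ2: rk 5, SNF 1^5
Ȟ^0 = (8 − 6) − 0 = 2, so Ȟ^0 ≅ Z^2
Ȟ^1 = (14 − 8) − 6 = 0, so Ȟ^1 ≅ 0
Ȟ^2 = (13 − 5) − 8 = 0, so Ȟ^2 ≅ 0

Ȟ^0(U;F) ≅ Z^2, Ȟ^1(U;F) ≅ 0, Ȟ^2(U;F) ≅ 0


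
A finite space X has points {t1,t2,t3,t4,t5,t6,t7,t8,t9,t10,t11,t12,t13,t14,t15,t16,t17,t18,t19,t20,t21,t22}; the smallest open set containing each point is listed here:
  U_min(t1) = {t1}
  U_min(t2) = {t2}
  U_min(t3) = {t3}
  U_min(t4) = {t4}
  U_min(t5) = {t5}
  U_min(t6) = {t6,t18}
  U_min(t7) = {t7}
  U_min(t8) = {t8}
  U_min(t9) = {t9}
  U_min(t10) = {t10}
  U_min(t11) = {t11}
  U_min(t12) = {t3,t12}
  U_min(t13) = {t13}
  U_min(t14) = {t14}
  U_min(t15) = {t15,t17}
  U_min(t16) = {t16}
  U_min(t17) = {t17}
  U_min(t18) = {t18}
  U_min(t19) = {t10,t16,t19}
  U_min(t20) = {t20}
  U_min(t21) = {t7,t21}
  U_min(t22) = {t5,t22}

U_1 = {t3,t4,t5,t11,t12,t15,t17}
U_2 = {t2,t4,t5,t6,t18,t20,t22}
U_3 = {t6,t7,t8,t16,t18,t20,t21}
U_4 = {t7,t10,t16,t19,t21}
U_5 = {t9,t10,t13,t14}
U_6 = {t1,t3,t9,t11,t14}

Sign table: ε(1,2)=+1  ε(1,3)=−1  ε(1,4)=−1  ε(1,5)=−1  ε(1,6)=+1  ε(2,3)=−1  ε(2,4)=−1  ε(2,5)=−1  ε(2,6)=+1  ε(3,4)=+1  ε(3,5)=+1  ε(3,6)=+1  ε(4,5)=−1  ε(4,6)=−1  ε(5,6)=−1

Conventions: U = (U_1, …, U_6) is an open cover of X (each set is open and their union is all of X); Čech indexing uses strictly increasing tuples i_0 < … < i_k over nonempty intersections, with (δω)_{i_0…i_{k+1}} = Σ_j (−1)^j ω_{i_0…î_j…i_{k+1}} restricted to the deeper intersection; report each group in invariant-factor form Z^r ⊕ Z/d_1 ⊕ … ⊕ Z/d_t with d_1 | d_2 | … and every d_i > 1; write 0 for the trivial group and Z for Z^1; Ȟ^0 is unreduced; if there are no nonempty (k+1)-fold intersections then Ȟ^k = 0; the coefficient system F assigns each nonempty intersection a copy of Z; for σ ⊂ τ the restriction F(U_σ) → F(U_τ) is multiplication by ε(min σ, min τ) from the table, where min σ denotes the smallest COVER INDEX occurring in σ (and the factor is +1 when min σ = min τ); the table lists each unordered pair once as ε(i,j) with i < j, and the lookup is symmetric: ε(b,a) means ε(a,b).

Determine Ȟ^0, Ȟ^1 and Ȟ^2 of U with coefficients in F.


nonempty intersections:
  U12={t4,t5} U16={t3,t11} U23={t6,t18,t20} U34={t7,t16,t21} U45={t10} U56={t9,t14}
C dims 6,6; δ0: rk 6, SNF 1^5·2
Ȟ^0: (6−6)−0=0 ⇒ 0
Ȟ^1: (6−0)−6=0 plus torsion [2] ⇒ Z/2
Ȟ^2: (0−0)−0=0 ⇒ 0

Ȟ^0 = 0; Ȟ^1 = Z/2; Ȟ^2 = 0


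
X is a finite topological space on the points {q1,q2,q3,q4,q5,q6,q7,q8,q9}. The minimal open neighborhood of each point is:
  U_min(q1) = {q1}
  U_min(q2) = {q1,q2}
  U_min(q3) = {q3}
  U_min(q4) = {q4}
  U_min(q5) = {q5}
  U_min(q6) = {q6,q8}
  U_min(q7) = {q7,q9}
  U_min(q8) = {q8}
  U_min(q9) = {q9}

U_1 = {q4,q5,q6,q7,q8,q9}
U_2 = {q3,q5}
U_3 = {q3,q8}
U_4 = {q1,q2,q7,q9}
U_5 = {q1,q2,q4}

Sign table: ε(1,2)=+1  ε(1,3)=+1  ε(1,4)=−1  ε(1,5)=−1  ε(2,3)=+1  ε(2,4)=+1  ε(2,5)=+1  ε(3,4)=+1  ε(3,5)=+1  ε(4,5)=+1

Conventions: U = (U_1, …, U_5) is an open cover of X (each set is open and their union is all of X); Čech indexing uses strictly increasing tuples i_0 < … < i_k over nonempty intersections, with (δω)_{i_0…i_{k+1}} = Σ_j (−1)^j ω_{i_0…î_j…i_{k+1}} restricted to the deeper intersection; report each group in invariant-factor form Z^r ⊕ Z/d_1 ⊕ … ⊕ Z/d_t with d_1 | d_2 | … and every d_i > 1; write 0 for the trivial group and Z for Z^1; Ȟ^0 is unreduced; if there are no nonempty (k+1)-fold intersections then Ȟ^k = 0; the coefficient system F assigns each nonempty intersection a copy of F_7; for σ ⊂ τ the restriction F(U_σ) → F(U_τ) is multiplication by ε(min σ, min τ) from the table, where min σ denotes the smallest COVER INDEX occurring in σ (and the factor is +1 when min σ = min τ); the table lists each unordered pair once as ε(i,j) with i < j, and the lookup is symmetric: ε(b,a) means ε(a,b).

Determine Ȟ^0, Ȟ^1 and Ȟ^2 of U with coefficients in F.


nerve simplices:
  U12={q5} U13={q8} U14={q7,q9} U15={q4} U23={q3} U45={q1,q2}
C dims 5,6; δ0: rk_F7 4
degree 0: 5−4−0 = 1 → Ȟ^0 ≅ Z/7
degree 1: 6−0−4 = 2 → Ȟ^1 ≅ Z/7 ⊕ Z/7
degree 2: 0−0−0 = 0 → Ȟ^2 ≅ 0

Ȟ^0 = Z/7, Ȟ^1 = Z/7 ⊕ Z/7 and Ȟ^2 = 0


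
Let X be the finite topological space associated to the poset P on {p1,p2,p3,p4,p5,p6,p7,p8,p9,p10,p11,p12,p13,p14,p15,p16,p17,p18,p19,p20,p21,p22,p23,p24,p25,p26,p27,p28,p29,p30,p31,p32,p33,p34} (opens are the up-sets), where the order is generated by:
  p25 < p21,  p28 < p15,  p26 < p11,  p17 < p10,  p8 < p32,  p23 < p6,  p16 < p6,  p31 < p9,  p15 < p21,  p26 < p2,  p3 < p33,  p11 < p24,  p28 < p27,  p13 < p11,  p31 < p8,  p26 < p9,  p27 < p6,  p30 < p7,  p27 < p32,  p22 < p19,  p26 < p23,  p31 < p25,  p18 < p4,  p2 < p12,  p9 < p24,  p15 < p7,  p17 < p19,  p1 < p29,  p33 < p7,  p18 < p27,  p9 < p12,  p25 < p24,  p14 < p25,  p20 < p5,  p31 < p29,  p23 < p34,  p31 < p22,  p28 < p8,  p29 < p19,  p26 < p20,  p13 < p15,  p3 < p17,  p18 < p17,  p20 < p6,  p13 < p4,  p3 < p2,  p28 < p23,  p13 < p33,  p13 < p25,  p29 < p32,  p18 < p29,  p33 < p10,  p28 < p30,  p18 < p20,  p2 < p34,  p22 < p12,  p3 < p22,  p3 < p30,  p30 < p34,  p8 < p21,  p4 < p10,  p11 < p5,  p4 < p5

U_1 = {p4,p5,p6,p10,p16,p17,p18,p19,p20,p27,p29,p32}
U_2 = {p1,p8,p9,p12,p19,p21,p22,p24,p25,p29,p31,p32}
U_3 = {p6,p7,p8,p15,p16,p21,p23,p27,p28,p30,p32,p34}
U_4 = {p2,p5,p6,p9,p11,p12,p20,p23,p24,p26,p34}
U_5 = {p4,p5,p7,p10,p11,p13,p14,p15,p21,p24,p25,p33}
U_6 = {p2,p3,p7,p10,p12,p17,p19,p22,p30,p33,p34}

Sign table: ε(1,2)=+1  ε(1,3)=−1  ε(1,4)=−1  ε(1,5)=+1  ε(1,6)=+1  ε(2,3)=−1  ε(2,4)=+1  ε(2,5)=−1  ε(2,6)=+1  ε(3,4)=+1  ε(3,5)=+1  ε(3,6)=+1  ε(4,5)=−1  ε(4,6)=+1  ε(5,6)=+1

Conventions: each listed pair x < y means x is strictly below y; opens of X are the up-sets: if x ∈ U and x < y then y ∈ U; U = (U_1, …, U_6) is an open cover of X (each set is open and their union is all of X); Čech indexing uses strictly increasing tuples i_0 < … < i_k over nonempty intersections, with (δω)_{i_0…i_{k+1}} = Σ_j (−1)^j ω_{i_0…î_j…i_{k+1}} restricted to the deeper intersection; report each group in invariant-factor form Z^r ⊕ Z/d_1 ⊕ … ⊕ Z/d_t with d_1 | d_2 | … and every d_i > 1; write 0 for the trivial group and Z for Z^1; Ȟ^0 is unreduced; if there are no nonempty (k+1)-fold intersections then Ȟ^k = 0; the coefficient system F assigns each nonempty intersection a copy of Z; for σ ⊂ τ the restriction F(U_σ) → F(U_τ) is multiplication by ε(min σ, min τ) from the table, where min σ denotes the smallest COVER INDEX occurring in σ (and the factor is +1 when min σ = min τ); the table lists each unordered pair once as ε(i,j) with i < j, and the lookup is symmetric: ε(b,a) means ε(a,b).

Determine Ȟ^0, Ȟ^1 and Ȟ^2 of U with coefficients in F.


intersection data:
  U12={p19,p29,p32} U13={p6,p16,p27,p32} U14={p5,p6,p20} U15={p4,p5,p10} U16={p10,p17,p19} U23={p8,p21,p32} U24={p9,p12,p24} U25={p21,p24,p25} U26={p12,p19,p22} U34={p6,p23,p34} U35={p7,p15,p21} U36={p7,p30,p34} U45={p5,p11,p24} U46={p2,p12,p34} U56={p7,p10,p33}
  U123={p32} U126={p19} U134={p6} U145={p5} U156={p10} U235={p21} U245={p24} U246={p12} U346={p34} U356={p7}
C dims 6,15,10; δ0: rk 6, SNF 1^5·2; δ1: rk 9, SNF 1^9
Ȟ^0 = (6 − 6) − 0 = 0, so Ȟ^0 ≅ 0
Ȟ^1 = (15 − 9) − 6 = 0 plus torsion [2], so Ȟ^1 ≅ Z/2
Ȟ^2 = (10 − 0) − 9 = 1, so Ȟ^2 ≅ Z

Ȟ^0 ≅ 0, Ȟ^1 ≅ Z/2, Ȟ^2 ≅ Z


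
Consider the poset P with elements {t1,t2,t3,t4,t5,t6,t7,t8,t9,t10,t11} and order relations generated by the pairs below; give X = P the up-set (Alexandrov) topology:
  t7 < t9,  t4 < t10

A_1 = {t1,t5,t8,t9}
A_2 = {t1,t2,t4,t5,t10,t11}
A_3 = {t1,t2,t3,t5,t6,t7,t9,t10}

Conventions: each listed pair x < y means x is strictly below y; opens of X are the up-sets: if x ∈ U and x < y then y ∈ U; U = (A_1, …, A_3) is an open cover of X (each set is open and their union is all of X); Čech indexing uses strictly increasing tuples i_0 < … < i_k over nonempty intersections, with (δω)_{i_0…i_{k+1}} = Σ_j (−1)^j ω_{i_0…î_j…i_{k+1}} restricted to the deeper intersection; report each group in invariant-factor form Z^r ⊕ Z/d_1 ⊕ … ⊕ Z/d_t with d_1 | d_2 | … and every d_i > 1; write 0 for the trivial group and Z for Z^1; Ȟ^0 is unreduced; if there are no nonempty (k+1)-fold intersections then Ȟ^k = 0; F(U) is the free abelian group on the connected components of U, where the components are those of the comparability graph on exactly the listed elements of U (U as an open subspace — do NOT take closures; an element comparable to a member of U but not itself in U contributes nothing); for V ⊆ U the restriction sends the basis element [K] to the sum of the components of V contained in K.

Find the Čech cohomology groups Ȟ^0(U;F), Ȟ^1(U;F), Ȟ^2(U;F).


Ȟ^0(U;F) ≅ Z^9, Ȟ^1(U;F) ≅ 0, Ȟ^2(U;F) ≅ 0

cover nerve:
  A12={t1,t5} A13={t1,t5,t9} A23={t1,t2,t5,t10}
  A123={t1,t5}
components per intersection:
  A1: {t1} {t5} {t8} {t9}
  A2: {t1} {t2} {t4,t10} {t5} {t11}
  A3: {t1} {t2} {t3} {t5} {t6} {t7,t9} {t10}
  A12: {t1} {t5}
  A13: {t1} {t5} {t9}
  A23: {t1} {t2} {t5} {t10}
  A123: {t1} {t5}
C dims 16,9,2; δ0: rk 7, SNF 1^7; δ1: rk 2, SNF 1^2
Ȟ^0: (16−7)−0=9 ⇒ Z^9
Ȟ^1: (9−2)−7=0 ⇒ 0
Ȟ^2: (2−0)−2=0 ⇒ 0


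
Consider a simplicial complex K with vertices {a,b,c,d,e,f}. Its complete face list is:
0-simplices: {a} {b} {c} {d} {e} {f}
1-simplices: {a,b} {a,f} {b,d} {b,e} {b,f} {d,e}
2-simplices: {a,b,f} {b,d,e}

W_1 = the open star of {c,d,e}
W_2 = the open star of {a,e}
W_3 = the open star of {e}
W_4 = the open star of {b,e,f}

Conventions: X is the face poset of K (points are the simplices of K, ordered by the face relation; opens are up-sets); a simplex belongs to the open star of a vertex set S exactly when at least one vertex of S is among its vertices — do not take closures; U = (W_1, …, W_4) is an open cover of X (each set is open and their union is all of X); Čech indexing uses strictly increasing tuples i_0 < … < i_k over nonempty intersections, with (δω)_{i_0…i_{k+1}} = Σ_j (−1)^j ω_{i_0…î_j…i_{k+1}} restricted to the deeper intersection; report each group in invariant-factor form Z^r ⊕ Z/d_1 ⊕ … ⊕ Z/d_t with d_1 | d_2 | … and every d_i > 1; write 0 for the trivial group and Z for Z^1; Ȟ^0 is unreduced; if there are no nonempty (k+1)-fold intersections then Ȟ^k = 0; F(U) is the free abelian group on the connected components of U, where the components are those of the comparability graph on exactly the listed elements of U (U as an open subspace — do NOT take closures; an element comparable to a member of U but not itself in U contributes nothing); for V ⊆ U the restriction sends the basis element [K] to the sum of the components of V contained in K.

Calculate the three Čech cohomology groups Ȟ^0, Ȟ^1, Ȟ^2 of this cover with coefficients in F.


Ȟ^0 = Z^2, Ȟ^1 = 0, Ȟ^2 = 0

nerve simplices:
  W1={{c},{d},{e},{b,d},{b,e},{d,e},{b,d,e}} W2={{a},{e},{a,b},{a,f},{b,e},{d,e},{a,b,f},{b,d,e}} W3={{e},{b,e},{d,e},{b,d,e}} W4={{b},{e},{f},{a,b},{a,f},{b,d},{b,e},{b,f},{d,e},{a,b,f},{b,d,e}}
  W12={{e},{b,e},{d,e},{b,d,e}} W13={{e},{b,e},{d,e},{b,d,e}} W14={{e},{b,d},{b,e},{d,e},{b,d,e}} W23={{e},{b,e},{d,e},{b,d,e}} W24={{e},{a,b},{a,f},{b,e},{d,e},{a,b,f},{b,d,e}} W34={{e},{b,e},{d,e},{b,d,e}}
  W123={{e},{b,e},{d,e},{b,d,e}} W124={{e},{b,e},{d,e},{b,d,e}} W134={{e},{b,e},{d,e},{b,d,e}} W234={{e},{b,e},{d,e},{b,d,e}}
  W1234={{e},{b,e},{d,e},{b,d,e}}
components per intersection:
  W1: {{c}} {{d},{e},{b,d},{b,e},{d,e},{b,d,e}}
  W2: {{a},{a,b},{a,f},{a,b,f}} {{e},{b,e},{d,e},{b,d,e}}
  W3: {{e},{b,e},{d,e},{b,d,e}}
  W4: {{b},{e},{f},{a,b},{a,f},{b,d},{b,e},{b,f},{d,e},{a,b,f},{b,d,e}}
  W12: {{e},{b,e},{d,e},{b,d,e}}
  W13: {{e},{b,e},{d,e},{b,d,e}}
  W14: {{e},{b,d},{b,e},{d,e},{b,d,e}}
  W23: {{e},{b,e},{d,e},{b,d,e}}
  W24: {{e},{b,e},{d,e},{b,d,e}} {{a,b},{a,f},{a,b,f}}
  W34: {{e},{b,e},{d,e},{b,d,e}}
  W123: {{e},{b,e},{d,e},{b,d,e}}
  W124: {{e},{b,e},{d,e},{b,d,e}}
  W134: {{e},{b,e},{d,e},{b,d,e}}
  W234: {{e},{b,e},{d,e},{b,d,e}}
  W1234: {{e},{b,e},{d,e},{b,d,e}}
C dims 6,7,4,1; δ0: rk 4, SNF 1^4; δ1: rk 3, SNF 1^3; δ2: rk 1, SNF 1^1
degree 0: 6−4−0 = 2 → Ȟ^0 ≅ Z^2
degree 1: 7−3−4 = 0 → Ȟ^1 ≅ 0
degree 2: 4−1−3 = 0 → Ȟ^2 ≅ 0
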